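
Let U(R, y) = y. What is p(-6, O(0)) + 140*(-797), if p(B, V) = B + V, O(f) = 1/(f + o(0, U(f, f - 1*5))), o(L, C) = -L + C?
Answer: -557931/5 ≈ -1.1159e+5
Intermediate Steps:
o(L, C) = C - L
O(f) = 1/(-5 + 2*f) (O(f) = 1/(f + ((f - 1*5) - 1*0)) = 1/(f + ((f - 5) + 0)) = 1/(f + ((-5 + f) + 0)) = 1/(f + (-5 + f)) = 1/(-5 + 2*f))
p(-6, O(0)) + 140*(-797) = (-6 + 1/(-5 + 2*0)) + 140*(-797) = (-6 + 1/(-5 + 0)) - 111580 = (-6 + 1/(-5)) - 111580 = (-6 - 1/5) - 111580 = -31/5 - 111580 = -557931/5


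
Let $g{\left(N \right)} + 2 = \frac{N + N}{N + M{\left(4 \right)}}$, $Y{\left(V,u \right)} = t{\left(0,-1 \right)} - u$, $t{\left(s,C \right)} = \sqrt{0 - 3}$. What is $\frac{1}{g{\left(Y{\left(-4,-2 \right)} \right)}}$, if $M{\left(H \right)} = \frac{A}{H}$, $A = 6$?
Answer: $- \frac{7}{6} - \frac{i \sqrt{3}}{3} \approx -1.1667 - 0.57735 i$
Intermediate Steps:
$t{\left(s,C \right)} = i \sqrt{3}$ ($t{\left(s,C \right)} = \sqrt{-3} = i \sqrt{3}$)
$Y{\left(V,u \right)} = - u + i \sqrt{3}$ ($Y{\left(V,u \right)} = i \sqrt{3} - u = - u + i \sqrt{3}$)
$M{\left(H \right)} = \frac{6}{H}$
$g{\left(N \right)} = -2 + \frac{2 N}{\frac{3}{2} + N}$ ($g{\left(N \right)} = -2 + \frac{N + N}{N + \frac{6}{4}} = -2 + \frac{2 N}{N + 6 \cdot \frac{1}{4}} = -2 + \frac{2 N}{N + \frac{3}{2}} = -2 + \frac{2 N}{\frac{3}{2} + N}$)
$\frac{1}{g{\left(Y{\left(-4,-2 \right)} \right)}} = \frac{1}{\left(-6\right) \frac{1}{3 + 2 \left(\left(-1\right) \left(-2\right) + i \sqrt{3}\right)}} = \frac{1}{\left(-6\right) \frac{1}{3 + 2 \left(2 + i \sqrt{3}\right)}} = \frac{1}{\left(-6\right) \frac{1}{3 + \left(4 + 2 i \sqrt{3}\right)}} = \frac{1}{\left(-6\right) \frac{1}{7 + 2 i \sqrt{3}}} = - \frac{7}{6} - \frac{i \sqrt{3}}{3}$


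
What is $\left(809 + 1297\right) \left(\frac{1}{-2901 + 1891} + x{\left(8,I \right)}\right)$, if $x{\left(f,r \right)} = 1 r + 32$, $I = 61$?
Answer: $\frac{98907237}{505} \approx 1.9586 \cdot 10^{5}$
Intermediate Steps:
$x{\left(f,r \right)} = 32 + r$ ($x{\left(f,r \right)} = r + 32 = 32 + r$)
$\left(809 + 1297\right) \left(\frac{1}{-2901 + 1891} + x{\left(8,I \right)}\right) = \left(809 + 1297\right) \left(\frac{1}{-2901 + 1891} + \left(32 + 61\right)\right) = 2106 \left(\frac{1}{-1010} + 93\right) = 2106 \left(- \frac{1}{1010} + 93\right) = 2106 \cdot \frac{93929}{1010} = \frac{98907237}{505}$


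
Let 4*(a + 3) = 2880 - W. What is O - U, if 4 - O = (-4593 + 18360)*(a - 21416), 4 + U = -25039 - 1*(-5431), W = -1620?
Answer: 279407114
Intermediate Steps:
U = -19612 (U = -4 + (-25039 - 1*(-5431)) = -4 + (-25039 + 5431) = -4 - 19608 = -19612)
a = 1122 (a = -3 + (2880 - 1*(-1620))/4 = -3 + (2880 + 1620)/4 = -3 + (¼)*4500 = -3 + 1125 = 1122)
O = 279387502 (O = 4 - (-4593 + 18360)*(1122 - 21416) = 4 - 13767*(-20294) = 4 - 1*(-279387498) = 4 + 279387498 = 279387502)
O - U = 279387502 - 1*(-19612) = 279387502 + 19612 = 279407114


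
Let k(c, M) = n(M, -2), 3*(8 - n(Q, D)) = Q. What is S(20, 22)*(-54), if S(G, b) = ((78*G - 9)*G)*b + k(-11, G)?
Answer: -36851832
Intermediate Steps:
n(Q, D) = 8 - Q/3
k(c, M) = 8 - M/3
S(G, b) = 8 - G/3 + G*b*(-9 + 78*G) (S(G, b) = ((78*G - 9)*G)*b + (8 - G/3) = ((-9 + 78*G)*G)*b + (8 - G/3) = (G*(-9 + 78*G))*b + (8 - G/3) = G*b*(-9 + 78*G) + (8 - G/3) = 8 - G/3 + G*b*(-9 + 78*G))
S(20, 22)*(-54) = (8 - 1/3*20 - 9*20*22 + 78*22*20**2)*(-54) = (8 - 20/3 - 3960 + 78*22*400)*(-54) = (8 - 20/3 - 3960 + 686400)*(-54) = (2047324/3)*(-54) = -36851832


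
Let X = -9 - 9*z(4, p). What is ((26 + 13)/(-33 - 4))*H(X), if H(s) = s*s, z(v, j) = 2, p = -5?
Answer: -28431/37 ≈ -768.41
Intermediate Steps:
X = -27 (X = -9 - 9*2 = -9 - 18 = -27)
H(s) = s²
((26 + 13)/(-33 - 4))*H(X) = ((26 + 13)/(-33 - 4))*(-27)² = (39/(-37))*729 = (39*(-1/37))*729 = -39/37*729 = -28431/37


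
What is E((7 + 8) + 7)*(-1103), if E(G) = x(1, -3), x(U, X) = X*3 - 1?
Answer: 11030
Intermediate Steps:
x(U, X) = -1 + 3*X (x(U, X) = 3*X - 1 = -1 + 3*X)
E(G) = -10 (E(G) = -1 + 3*(-3) = -1 - 9 = -10)
E((7 + 8) + 7)*(-1103) = -10*(-1103) = 11030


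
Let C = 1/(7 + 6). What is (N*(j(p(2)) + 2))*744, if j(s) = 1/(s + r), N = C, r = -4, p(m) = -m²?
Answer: 1395/13 ≈ 107.31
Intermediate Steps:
C = 1/13 ≈ 0.076923
N = 1/13 ≈ 0.076923
j(s) = 1/(-4 + s) (j(s) = 1/(s - 4) = 1/(-4 + s))
(N*(j(p(2)) + 2))*744 = ((1/(-4 - 1*2²) + 2)/13)*744 = ((1/(-4 - 1*4) + 2)/13)*744 = ((1/(-4 - 4) + 2)/13)*744 = ((1/(-8) + 2)/13)*744 = ((-⅛ + 2)/13)*744 = ((1/13)*(15/8))*744 = (15/104)*744 = 1395/13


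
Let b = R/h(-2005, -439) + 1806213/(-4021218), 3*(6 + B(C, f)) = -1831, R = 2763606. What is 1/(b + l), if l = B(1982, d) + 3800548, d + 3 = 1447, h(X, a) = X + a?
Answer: 409494033/1555586115117050 ≈ 2.6324e-7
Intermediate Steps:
d = 1444 (d = -3 + 1447 = 1444)
B(C, f) = -1849/3 (B(C, f) = -6 + (1/3)*(-1831) = -6 - 1831/3 = -1849/3)
l = 11399795/3 (l = -1849/3 + 3800548 = 11399795/3 ≈ 3.7999e+6)
b = -463228190695/409494033 (b = 2763606/(-2005 - 439) + 1806213/(-4021218) = 2763606/(-2444) + 1806213*(-1/4021218) = 2763606*(-1/2444) - 602071/1340406 = -1381803/1222 - 602071/1340406 = -463228190695/409494033 ≈ -1131.2)
1/(b + l) = 1/(-463228190695/409494033 + 11399795/3) = 1/(1555586115117050/409494033) = 409494033/1555586115117050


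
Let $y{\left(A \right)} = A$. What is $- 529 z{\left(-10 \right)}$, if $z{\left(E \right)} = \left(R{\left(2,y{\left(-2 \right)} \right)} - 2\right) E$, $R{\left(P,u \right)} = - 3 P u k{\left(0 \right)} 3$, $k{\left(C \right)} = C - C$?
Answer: $-10580$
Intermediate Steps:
$k{\left(C \right)} = 0$
$R{\left(P,u \right)} = 0$ ($R{\left(P,u \right)} = - 3 P u 0 \cdot 3 = 0 \cdot 3 = 0$)
$z{\left(E \right)} = - 2 E$ ($z{\left(E \right)} = \left(0 - 2\right) E = - 2 E$)
$- 529 z{\left(-10 \right)} = - 529 \left(\left(-2\right) \left(-10\right)\right) = \left(-529\right) 20 = -10580$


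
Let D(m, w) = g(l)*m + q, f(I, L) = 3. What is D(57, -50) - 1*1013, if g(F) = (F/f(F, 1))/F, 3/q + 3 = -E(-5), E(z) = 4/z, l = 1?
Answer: -10949/11 ≈ -995.36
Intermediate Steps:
q = -15/11 (q = 3/(-3 - 4/(-5)) = 3/(-3 - 4*(-1)/5) = 3/(-3 - 1*(-⅘)) = 3/(-3 + ⅘) = 3/(-11/5) = 3*(-5/11) = -15/11 ≈ -1.3636)
g(F) = ⅓ (g(F) = (F/3)/F = ⅓)
D(m, w) = -15/11 + m/3 (D(m, w) = m/3 - 15/11 = -15/11 + m/3)
D(57, -50) - 1*1013 = (-15/11 + (⅓)*57) - 1*1013 = (-15/11 + 19) - 1013 = 194/11 - 1013 = -10949/11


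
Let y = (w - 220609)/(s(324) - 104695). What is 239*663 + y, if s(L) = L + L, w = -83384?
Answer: 16487279472/104047 ≈ 1.5846e+5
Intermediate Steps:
s(L) = 2*L
y = 303993/104047 (y = (-83384 - 220609)/(2*324 - 104695) = -303993/(648 - 104695) = -303993/(-104047) = -303993*(-1/104047) = 303993/104047 ≈ 2.9217)
239*663 + y = 239*663 + 303993/104047 = 158457 + 303993/104047 = 16487279472/104047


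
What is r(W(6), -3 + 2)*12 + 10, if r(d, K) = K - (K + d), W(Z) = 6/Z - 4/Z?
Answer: 6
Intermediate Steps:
W(Z) = 2/Z
r(d, K) = -d (r(d, K) = K + (-K - d) = -d)
r(W(6), -3 + 2)*12 + 10 = -2/6*12 + 10 = -1*⅓*12 + 10 = -⅓*12 + 10 = -4 + 10 = 6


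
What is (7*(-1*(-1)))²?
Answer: 49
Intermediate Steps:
(7*(-1*(-1)))² = (7*1)² = 7² = 49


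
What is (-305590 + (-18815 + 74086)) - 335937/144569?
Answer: -36188703448/144569 ≈ -2.5032e+5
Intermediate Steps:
(-305590 + (-18815 + 74086)) - 335937/144569 = (-305590 + 55271) - 335937*1/144569 = -250319 - 335937/144569 = -36188703448/144569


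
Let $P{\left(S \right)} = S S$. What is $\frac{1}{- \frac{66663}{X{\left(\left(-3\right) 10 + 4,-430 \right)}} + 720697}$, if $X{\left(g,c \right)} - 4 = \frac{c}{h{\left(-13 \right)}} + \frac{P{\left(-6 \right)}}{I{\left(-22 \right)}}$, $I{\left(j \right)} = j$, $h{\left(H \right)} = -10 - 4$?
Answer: $\frac{283}{203386912} \approx 1.3914 \cdot 10^{-6}$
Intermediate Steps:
$h{\left(H \right)} = -14$
$P{\left(S \right)} = S^{2}$
$X{\left(g,c \right)} = \frac{26}{11} - \frac{c}{14}$ ($X{\left(g,c \right)} = 4 + \left(\frac{c}{-14} + \frac{\left(-6\right)^{2}}{-22}\right) = 4 + \left(c \left(- \frac{1}{14}\right) + 36 \left(- \frac{1}{22}\right)\right) = 4 - \left(\frac{18}{11} + \frac{c}{14}\right) = \frac{26}{11} - \frac{c}{14}$)
$\frac{1}{- \frac{66663}{X{\left(\left(-3\right) 10 + 4,-430 \right)}} + 720697} = \frac{1}{- \frac{66663}{\frac{26}{11} - - \frac{215}{7}} + 720697} = \frac{1}{- \frac{66663}{\frac{26}{11} + \frac{215}{7}} + 720697} = \frac{1}{- \frac{66663}{\frac{2547}{77}} + 720697} = \frac{1}{\left(-66663\right) \frac{77}{2547} + 720697} = \frac{1}{- \frac{570339}{283} + 720697} = \frac{1}{\frac{203386912}{283}} = \frac{283}{203386912}$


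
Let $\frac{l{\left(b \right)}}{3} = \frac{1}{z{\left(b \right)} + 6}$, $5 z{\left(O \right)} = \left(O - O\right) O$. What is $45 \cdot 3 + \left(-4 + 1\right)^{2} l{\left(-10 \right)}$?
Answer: $\frac{279}{2} \approx 139.5$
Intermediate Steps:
$z{\left(O \right)} = 0$ ($z{\left(O \right)} = \frac{\left(O - O\right) O}{5} = \frac{0 O}{5} = \frac{1}{5} \cdot 0 = 0$)
$l{\left(b \right)} = \frac{1}{2}$ ($l{\left(b \right)} = \frac{3}{0 + 6} = \frac{3}{6} = 3 \cdot \frac{1}{6} = \frac{1}{2}$)
$45 \cdot 3 + \left(-4 + 1\right)^{2} l{\left(-10 \right)} = 45 \cdot 3 + \left(-4 + 1\right)^{2} \cdot \frac{1}{2} = 135 + \left(-3\right)^{2} \cdot \frac{1}{2} = 135 + 9 \cdot \frac{1}{2} = 135 + \frac{9}{2} = \frac{279}{2}$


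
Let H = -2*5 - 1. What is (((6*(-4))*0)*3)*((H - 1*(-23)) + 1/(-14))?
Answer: 0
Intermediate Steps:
H = -11 (H = -10 - 1 = -11)
(((6*(-4))*0)*3)*((H - 1*(-23)) + 1/(-14)) = (((6*(-4))*0)*3)*((-11 - 1*(-23)) + 1/(-14)) = (-24*0*3)*((-11 + 23) - 1/14) = (0*3)*(12 - 1/14) = 0*(167/14) = 0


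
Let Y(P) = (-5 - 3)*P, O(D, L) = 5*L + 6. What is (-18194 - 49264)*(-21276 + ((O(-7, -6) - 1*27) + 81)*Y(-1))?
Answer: 1419046488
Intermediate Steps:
O(D, L) = 6 + 5*L
Y(P) = -8*P
(-18194 - 49264)*(-21276 + ((O(-7, -6) - 1*27) + 81)*Y(-1)) = (-18194 - 49264)*(-21276 + (((6 + 5*(-6)) - 1*27) + 81)*(-8*(-1))) = -67458*(-21276 + (((6 - 30) - 27) + 81)*8) = -67458*(-21276 + ((-24 - 27) + 81)*8) = -67458*(-21276 + (-51 + 81)*8) = -67458*(-21276 + 30*8) = -67458*(-21276 + 240) = -67458*(-21036) = 1419046488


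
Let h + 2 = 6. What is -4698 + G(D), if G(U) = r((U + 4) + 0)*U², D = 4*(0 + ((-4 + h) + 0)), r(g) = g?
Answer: -4698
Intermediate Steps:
h = 4 (h = -2 + 6 = 4)
D = 0 (D = 4*(0 + ((-4 + 4) + 0)) = 4*(0 + (0 + 0)) = 4*(0 + 0) = 4*0 = 0)
G(U) = U²*(4 + U) (G(U) = ((U + 4) + 0)*U² = ((4 + U) + 0)*U² = (4 + U)*U² = U²*(4 + U))
-4698 + G(D) = -4698 + 0²*(4 + 0) = -4698 + 0*4 = -4698 + 0 = -4698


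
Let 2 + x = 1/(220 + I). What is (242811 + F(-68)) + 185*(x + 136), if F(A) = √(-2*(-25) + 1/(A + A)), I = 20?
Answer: 12844885/48 + √231166/68 ≈ 2.6761e+5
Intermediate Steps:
x = -479/240 (x = -2 + 1/(220 + 20) = -2 + 1/240 = -479/240 ≈ -1.9958)
F(A) = √(50 + 1/(2*A))
(242811 + F(-68)) + 185*(x + 136) = (242811 + √(200 + 2/(-68))/2) + 185*(-479/240 + 136) = (242811 + √(200 + 2*(-1/68))/2) + 185*(32161/240) = (242811 + √(200 - 1/34)/2) + 1189957/48 = (242811 + √(6799/34)/2) + 1189957/48 = (242811 + (√231166/34)/2) + 1189957/48 = (242811 + √231166/68) + 1189957/48 = 12844885/48 + √231166/68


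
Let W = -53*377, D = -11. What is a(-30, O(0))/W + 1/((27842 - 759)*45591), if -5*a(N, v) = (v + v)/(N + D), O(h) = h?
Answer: 1/1234741053 ≈ 8.0989e-10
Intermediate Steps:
a(N, v) = -2*v/(5*(-11 + N)) (a(N, v) = -(v + v)/(5*(N - 11)) = -2*v/(5*(-11 + N)))
W = -19981
a(-30, O(0))/W + 1/((27842 - 759)*45591) = -2*0/(-55 + 5*(-30))/(-19981) + 1/((27842 - 759)*45591) = -2*0/(-55 - 150)*(-1/19981) + (1/45591)/27083 = -2*0/(-205)*(-1/19981) + (1/27083)*(1/45591) = -2*0*(-1/205)*(-1/19981) + 1/1234741053 = 0*(-1/19981) + 1/1234741053 = 0 + 1/1234741053 = 1/1234741053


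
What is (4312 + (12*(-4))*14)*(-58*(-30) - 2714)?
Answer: -3545360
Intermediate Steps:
(4312 + (12*(-4))*14)*(-58*(-30) - 2714) = (4312 - 48*14)*(1740 - 2714) = (4312 - 672)*(-974) = 3640*(-974) = -3545360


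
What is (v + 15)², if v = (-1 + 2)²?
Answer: 256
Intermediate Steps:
v = 1 (v = 1² = 1)
(v + 15)² = (1 + 15)² = 16² = 256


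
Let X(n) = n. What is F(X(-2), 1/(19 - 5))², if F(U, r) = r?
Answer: 1/196 ≈ 0.0051020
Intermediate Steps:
F(X(-2), 1/(19 - 5))² = (1/(19 - 5))² = (1/14)² = 1/196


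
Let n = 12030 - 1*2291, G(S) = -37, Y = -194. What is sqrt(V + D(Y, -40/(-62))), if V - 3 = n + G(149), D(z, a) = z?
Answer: sqrt(9511) ≈ 97.524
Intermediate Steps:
n = 9739 (n = 12030 - 2291 = 9739)
V = 9705 (V = 3 + (9739 - 37) = 3 + 9702 = 9705)
sqrt(V + D(Y, -40/(-62))) = sqrt(9705 - 194) = sqrt(9511)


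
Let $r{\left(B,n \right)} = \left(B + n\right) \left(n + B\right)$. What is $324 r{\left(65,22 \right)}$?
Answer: $2452356$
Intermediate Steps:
$r{\left(B,n \right)} = \left(B + n\right)^{2}$ ($r{\left(B,n \right)} = \left(B + n\right) \left(B + n\right) = \left(B + n\right)^{2}$)
$324 r{\left(65,22 \right)} = 324 \left(65 + 22\right)^{2} = 324 \cdot 87^{2} = 324 \cdot 7569 = 2452356$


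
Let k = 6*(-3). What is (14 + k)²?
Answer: 16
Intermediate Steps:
k = -18
(14 + k)² = (14 - 18)² = (-4)² = 16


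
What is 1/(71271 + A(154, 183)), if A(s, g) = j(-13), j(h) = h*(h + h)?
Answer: 1/71609 ≈ 1.3965e-5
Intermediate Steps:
j(h) = 2*h² (j(h) = h*(2*h) = 2*h²)
A(s, g) = 338 (A(s, g) = 2*(-13)² = 2*169 = 338)
1/(71271 + A(154, 183)) = 1/(71271 + 338) = 1/71609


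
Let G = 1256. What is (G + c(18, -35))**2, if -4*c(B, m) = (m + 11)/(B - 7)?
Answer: 191047684/121 ≈ 1.5789e+6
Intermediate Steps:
c(B, m) = -(11 + m)/(4*(-7 + B)) (c(B, m) = -(m + 11)/(4*(B - 7)) = -(11 + m)/(4*(-7 + B)))
(G + c(18, -35))**2 = (1256 + (-11 - 1*(-35))/(4*(-7 + 18)))**2 = (1256 + (1/4)*(-11 + 35)/11)**2 = (1256 + (1/4)*(1/11)*24)**2 = (1256 + 6/11)**2 = (13822/11)**2 = 191047684/121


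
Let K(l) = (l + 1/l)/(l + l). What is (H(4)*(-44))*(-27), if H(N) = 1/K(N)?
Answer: 38016/17 ≈ 2236.2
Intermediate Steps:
K(l) = (l + 1/l)/(2*l) (K(l) = (l + 1/l)/((2*l)) = (l + 1/l)*(1/(2*l)) = (l + 1/l)/(2*l))
H(N) = 2*N²/(1 + N²) (H(N) = 1/((1 + N²)/(2*N²)) = 1*(2*N²/(1 + N²)) = 2*N²/(1 + N²))
(H(4)*(-44))*(-27) = ((2*4²/(1 + 4²))*(-44))*(-27) = ((2*16/(1 + 16))*(-44))*(-27) = ((2*16/17)*(-44))*(-27) = ((2*16*(1/17))*(-44))*(-27) = ((32/17)*(-44))*(-27) = -1408/17*(-27) = 38016/17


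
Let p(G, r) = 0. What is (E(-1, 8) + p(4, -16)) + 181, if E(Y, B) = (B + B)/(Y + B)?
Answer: 1283/7 ≈ 183.29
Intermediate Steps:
E(Y, B) = 2*B/(B + Y) (E(Y, B) = (2*B)/(B + Y) = 2*B/(B + Y))
(E(-1, 8) + p(4, -16)) + 181 = (2*8/(8 - 1) + 0) + 181 = (2*8/7 + 0) + 181 = (2*8*(1/7) + 0) + 181 = (16/7 + 0) + 181 = 16/7 + 181 = 1283/7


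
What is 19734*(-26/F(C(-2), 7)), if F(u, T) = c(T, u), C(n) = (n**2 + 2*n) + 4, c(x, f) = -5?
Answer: 513084/5 ≈ 1.0262e+5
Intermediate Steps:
C(n) = 4 + n**2 + 2*n
F(u, T) = -5
19734*(-26/F(C(-2), 7)) = 19734*(-26/(-5)) = 19734*(-26*(-1/5)) = 19734*(26/5) = 513084/5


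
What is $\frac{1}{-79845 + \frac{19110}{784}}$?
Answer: $- \frac{8}{638565} \approx -1.2528 \cdot 10^{-5}$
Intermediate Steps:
$\frac{1}{-79845 + \frac{19110}{784}} = \frac{1}{-79845 + 19110 \cdot \frac{1}{784}} = \frac{1}{-79845 + \frac{195}{8}} = \frac{1}{- \frac{638565}{8}} = - \frac{8}{638565}$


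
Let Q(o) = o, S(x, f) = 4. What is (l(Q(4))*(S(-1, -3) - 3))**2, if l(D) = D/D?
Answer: 1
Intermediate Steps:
l(D) = 1
(l(Q(4))*(S(-1, -3) - 3))**2 = (1*(4 - 3))**2 = (1*1)**2 = 1**2 = 1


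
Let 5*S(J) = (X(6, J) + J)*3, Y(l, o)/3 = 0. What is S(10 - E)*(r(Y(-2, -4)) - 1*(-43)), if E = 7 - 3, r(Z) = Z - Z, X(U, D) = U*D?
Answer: 5418/5 ≈ 1083.6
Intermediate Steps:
Y(l, o) = 0 (Y(l, o) = 3*0 = 0)
X(U, D) = D*U
r(Z) = 0
E = 4
S(J) = 21*J/5 (S(J) = ((J*6 + J)*3)/5 = ((6*J + J)*3)/5 = ((7*J)*3)/5 = (21*J)/5 = 21*J/5)
S(10 - E)*(r(Y(-2, -4)) - 1*(-43)) = (21*(10 - 1*4)/5)*(0 - 1*(-43)) = (21*(10 - 4)/5)*(0 + 43) = ((21/5)*6)*43 = (126/5)*43 = 5418/5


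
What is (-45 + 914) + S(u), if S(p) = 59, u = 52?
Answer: 928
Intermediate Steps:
(-45 + 914) + S(u) = (-45 + 914) + 59 = 869 + 59 = 928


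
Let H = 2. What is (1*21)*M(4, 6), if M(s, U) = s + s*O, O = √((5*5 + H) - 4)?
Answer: 84 + 84*√23 ≈ 486.85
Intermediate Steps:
O = √23 (O = √((5*5 + 2) - 4) = √((25 + 2) - 4) = √(27 - 4) = √23 ≈ 4.7958)
M(s, U) = s + s*√23
(1*21)*M(4, 6) = (1*21)*(4*(1 + √23)) = 21*(4 + 4*√23) = 84 + 84*√23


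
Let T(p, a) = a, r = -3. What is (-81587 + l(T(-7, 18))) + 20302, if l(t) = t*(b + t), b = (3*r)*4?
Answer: -61609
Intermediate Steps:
b = -36 (b = (3*(-3))*4 = -9*4 = -36)
l(t) = t*(-36 + t)
(-81587 + l(T(-7, 18))) + 20302 = (-81587 + 18*(-36 + 18)) + 20302 = (-81587 + 18*(-18)) + 20302 = (-81587 - 324) + 20302 = -81911 + 20302 = -61609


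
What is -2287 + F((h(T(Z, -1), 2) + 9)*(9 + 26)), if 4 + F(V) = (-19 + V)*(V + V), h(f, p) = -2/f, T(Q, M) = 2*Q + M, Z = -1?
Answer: 1924121/9 ≈ 2.1379e+5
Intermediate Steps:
T(Q, M) = M + 2*Q
F(V) = -4 + 2*V*(-19 + V) (F(V) = -4 + (-19 + V)*(V + V) = -4 + (-19 + V)*(2*V) = -4 + 2*V*(-19 + V))
-2287 + F((h(T(Z, -1), 2) + 9)*(9 + 26)) = -2287 + (-4 - 38*(-2/(-1 + 2*(-1)) + 9)*(9 + 26) + 2*((-2/(-1 + 2*(-1)) + 9)*(9 + 26))²) = -2287 + (-4 - 38*(-2/(-1 - 2) + 9)*35 + 2*((-2/(-1 - 2) + 9)*35)²) = -2287 + (-4 - 38*(-2/(-3) + 9)*35 + 2*((-2/(-3) + 9)*35)²) = -2287 + (-4 - 38*(-2*(-⅓) + 9)*35 + 2*((-2*(-⅓) + 9)*35)²) = -2287 + (-4 - 38*(⅔ + 9)*35 + 2*((⅔ + 9)*35)²) = -2287 + (-4 - 1102*35/3 + 2*((29/3)*35)²) = -2287 + (-4 - 38*1015/3 + 2*(1015/3)²) = -2287 + (-4 - 38570/3 + 2*(1030225/9)) = -2287 + (-4 - 38570/3 + 2060450/9) = -2287 + 1944704/9 = 1924121/9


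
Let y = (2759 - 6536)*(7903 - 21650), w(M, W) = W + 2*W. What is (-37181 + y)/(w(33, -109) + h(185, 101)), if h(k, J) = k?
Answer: -365389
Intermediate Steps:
w(M, W) = 3*W
y = 51922419 (y = -3777*(-13747) = 51922419)
(-37181 + y)/(w(33, -109) + h(185, 101)) = (-37181 + 51922419)/(3*(-109) + 185) = 51885238/(-327 + 185) = 51885238/(-142) = 51885238*(-1/142) = -365389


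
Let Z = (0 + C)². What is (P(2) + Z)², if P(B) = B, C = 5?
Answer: 729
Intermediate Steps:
Z = 25 (Z = (0 + 5)² = 5² = 25)
(P(2) + Z)² = (2 + 25)² = 27² = 729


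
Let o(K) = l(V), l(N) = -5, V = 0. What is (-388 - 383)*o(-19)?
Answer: 3855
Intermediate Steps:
o(K) = -5
(-388 - 383)*o(-19) = (-388 - 383)*(-5) = -771*(-5) = 3855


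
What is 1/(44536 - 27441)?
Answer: 1/17095 ≈ 5.8497e-5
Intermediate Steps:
1/(44536 - 27441) = 1/17095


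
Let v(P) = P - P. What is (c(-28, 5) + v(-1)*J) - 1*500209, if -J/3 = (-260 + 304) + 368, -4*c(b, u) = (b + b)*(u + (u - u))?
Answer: -500139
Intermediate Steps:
c(b, u) = -b*u/2 (c(b, u) = -(b + b)*(u + (u - u))/4 = -2*b*(u + 0)/4 = -2*b*u/4 = -b*u/2)
J = -1236 (J = -3*((-260 + 304) + 368) = -3*(44 + 368) = -3*412 = -1236)
v(P) = 0
(c(-28, 5) + v(-1)*J) - 1*500209 = (-1/2*(-28)*5 + 0*(-1236)) - 1*500209 = (70 + 0) - 500209 = 70 - 500209 = -500139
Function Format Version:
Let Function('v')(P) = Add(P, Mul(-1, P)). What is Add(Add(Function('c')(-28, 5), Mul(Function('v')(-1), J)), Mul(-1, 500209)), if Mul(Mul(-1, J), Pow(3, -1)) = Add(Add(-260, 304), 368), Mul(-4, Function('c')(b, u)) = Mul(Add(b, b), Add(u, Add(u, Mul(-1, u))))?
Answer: -500139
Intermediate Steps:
Function('c')(b, u) = Mul(Rational(-1, 2), b, u) (Function('c')(b, u) = Mul(Rational(-1, 4), Mul(Add(b, b), Add(u, Add(u, Mul(-1, u))))) = Mul(Rational(-1, 4), Mul(Mul(2, b), Add(u, 0))) = Mul(Rational(-1, 4), Mul(Mul(2, b), u)) = Mul(Rational(-1, 4), Mul(2, b, u)) = Mul(Rational(-1, 2), b, u))
J = -1236 (J = Mul(-3, Add(Add(-260, 304), 368)) = Mul(-3, Add(44, 368)) = Mul(-3, 412) = -1236)
Function('v')(P) = 0
Add(Add(Function('c')(-28, 5), Mul(Function('v')(-1), J)), Mul(-1, 500209)) = Add(Add(Mul(Rational(-1, 2), -28, 5), Mul(0, -1236)), Mul(-1, 500209)) = Add(Add(70, 0), -500209) = Add(70, -500209) = -500139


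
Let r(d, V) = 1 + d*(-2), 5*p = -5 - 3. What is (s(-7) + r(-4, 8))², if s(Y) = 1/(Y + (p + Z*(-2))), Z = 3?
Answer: 425104/5329 ≈ 79.772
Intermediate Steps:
p = -8/5 (p = (-5 - 3)/5 = (⅕)*(-8) = -8/5 ≈ -1.6000)
r(d, V) = 1 - 2*d
s(Y) = 1/(-38/5 + Y) (s(Y) = 1/(Y + (-8/5 + 3*(-2))) = 1/(Y + (-8/5 - 6)) = 1/(Y - 38/5) = 1/(-38/5 + Y))
(s(-7) + r(-4, 8))² = (5/(-38 + 5*(-7)) + (1 - 2*(-4)))² = (5/(-38 - 35) + (1 + 8))² = (5/(-73) + 9)² = (5*(-1/73) + 9)² = (-5/73 + 9)² = (652/73)² = 425104/5329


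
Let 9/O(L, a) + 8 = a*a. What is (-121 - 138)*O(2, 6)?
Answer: -333/4 ≈ -83.250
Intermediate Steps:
O(L, a) = 9/(-8 + a²) (O(L, a) = 9/(-8 + a*a) = 9/(-8 + a²))
(-121 - 138)*O(2, 6) = (-121 - 138)*(9/(-8 + 6²)) = -2331/(-8 + 36) = -2331/28 = -259*9/28 = -333/4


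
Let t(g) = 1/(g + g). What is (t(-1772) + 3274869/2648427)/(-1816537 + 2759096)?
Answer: 29525413/22511151677944 ≈ 1.3116e-6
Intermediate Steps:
t(g) = 1/(2*g)
(t(-1772) + 3274869/2648427)/(-1816537 + 2759096) = ((½)/(-1772) + 3274869/2648427)/(-1816537 + 2759096) = ((½)*(-1/1772) + 3274869*(1/2648427))/942559 = (-1/3544 + 8333/6739)*(1/942559) = (29525413/23883016)*(1/942559) = 29525413/22511151677944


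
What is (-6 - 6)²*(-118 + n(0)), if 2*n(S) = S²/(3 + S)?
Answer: -16992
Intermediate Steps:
n(S) = S²/(2*(3 + S)) (n(S) = (S²/(3 + S))/2 = S²/(2*(3 + S)))
(-6 - 6)²*(-118 + n(0)) = (-6 - 6)²*(-118 + (½)*0²/(3 + 0)) = (-12)²*(-118 + (½)*0/3) = 144*(-118 + (½)*0*(⅓)) = 144*(-118 + 0) = 144*(-118) = -16992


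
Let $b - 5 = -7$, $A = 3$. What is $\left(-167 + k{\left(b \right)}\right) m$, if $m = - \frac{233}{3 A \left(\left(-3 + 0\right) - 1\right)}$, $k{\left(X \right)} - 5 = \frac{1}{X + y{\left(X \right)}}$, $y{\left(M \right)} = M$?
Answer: $- \frac{151217}{144} \approx -1050.1$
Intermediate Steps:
$b = -2$ ($b = 5 - 7 = -2$)
$k{\left(X \right)} = 5 + \frac{1}{2 X}$ ($k{\left(X \right)} = 5 + \frac{1}{X + X} = 5 + \frac{1}{2 X}$)
$m = \frac{233}{36}$ ($m = - \frac{233}{3 \cdot 3 \left(\left(-3 + 0\right) - 1\right)} = - \frac{233}{9 \left(-3 - 1\right)} = - \frac{233}{9 \left(-4\right)} = - \frac{233}{-36} = \left(-233\right) \left(- \frac{1}{36}\right) = \frac{233}{36} \approx 6.4722$)
$\left(-167 + k{\left(b \right)}\right) m = \left(-167 + \left(5 + \frac{1}{2 \left(-2\right)}\right)\right) \frac{233}{36} = \left(-167 + \left(5 + \frac{1}{2} \left(- \frac{1}{2}\right)\right)\right) \frac{233}{36} = \left(-167 + \left(5 - \frac{1}{4}\right)\right) \frac{233}{36} = \left(-167 + \frac{19}{4}\right) \frac{233}{36} = \left(- \frac{649}{4}\right) \frac{233}{36} = - \frac{151217}{144}$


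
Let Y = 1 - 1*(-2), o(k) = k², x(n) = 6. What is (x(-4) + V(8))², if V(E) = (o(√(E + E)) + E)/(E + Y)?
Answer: 8100/121 ≈ 66.942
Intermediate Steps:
Y = 3 (Y = 1 + 2 = 3)
V(E) = 3*E/(3 + E) (V(E) = ((√(E + E))² + E)/(E + 3) = ((√(2*E))² + E)/(3 + E) = ((√2*√E)² + E)/(3 + E) = (2*E + E)/(3 + E) = (3*E)/(3 + E) = 3*E/(3 + E))
(x(-4) + V(8))² = (6 + 3*8/(3 + 8))² = (6 + 3*8/11)² = (6 + 3*8*(1/11))² = (6 + 24/11)² = (90/11)² = 8100/121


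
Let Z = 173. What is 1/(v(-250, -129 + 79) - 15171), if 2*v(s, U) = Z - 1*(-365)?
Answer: -1/14902 ≈ -6.7105e-5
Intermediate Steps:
v(s, U) = 269 (v(s, U) = (173 - 1*(-365))/2 = (173 + 365)/2 = (½)*538 = 269)
1/(v(-250, -129 + 79) - 15171) = 1/(269 - 15171) = 1/(-14902) = -1/14902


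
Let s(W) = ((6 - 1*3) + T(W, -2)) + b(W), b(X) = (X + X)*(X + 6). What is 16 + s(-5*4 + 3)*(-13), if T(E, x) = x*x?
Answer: -4937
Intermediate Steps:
T(E, x) = x²
b(X) = 2*X*(6 + X) (b(X) = (2*X)*(6 + X) = 2*X*(6 + X))
s(W) = 7 + 2*W*(6 + W) (s(W) = ((6 - 1*3) + (-2)²) + 2*W*(6 + W) = ((6 - 3) + 4) + 2*W*(6 + W) = (3 + 4) + 2*W*(6 + W) = 7 + 2*W*(6 + W))
16 + s(-5*4 + 3)*(-13) = 16 + (7 + 2*(-5*4 + 3)*(6 + (-5*4 + 3)))*(-13) = 16 + (7 + 2*(-20 + 3)*(6 + (-20 + 3)))*(-13) = 16 + (7 + 2*(-17)*(6 - 17))*(-13) = 16 + (7 + 2*(-17)*(-11))*(-13) = 16 + (7 + 374)*(-13) = 16 + 381*(-13) = 16 - 4953 = -4937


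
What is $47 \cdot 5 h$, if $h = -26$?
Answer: $-6110$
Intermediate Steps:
$47 \cdot 5 h = 47 \cdot 5 \left(-26\right) = 235 \left(-26\right) = -6110$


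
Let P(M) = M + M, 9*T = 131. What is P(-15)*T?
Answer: -1310/3 ≈ -436.67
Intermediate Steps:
T = 131/9 (T = (⅑)*131 = 131/9 ≈ 14.556)
P(M) = 2*M
P(-15)*T = (2*(-15))*(131/9) = -30*131/9 = -1310/3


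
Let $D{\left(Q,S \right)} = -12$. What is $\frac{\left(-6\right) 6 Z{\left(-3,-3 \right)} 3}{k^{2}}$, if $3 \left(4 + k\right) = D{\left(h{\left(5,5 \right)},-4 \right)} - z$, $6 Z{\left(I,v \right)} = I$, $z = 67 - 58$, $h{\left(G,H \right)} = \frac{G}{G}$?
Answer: $\frac{54}{121} \approx 0.44628$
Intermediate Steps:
$h{\left(G,H \right)} = 1$
$z = 9$ ($z = 67 - 58 = 9$)
$Z{\left(I,v \right)} = \frac{I}{6}$
$k = -11$ ($k = -4 + \frac{-12 - 9}{3} = -4 + \frac{1}{3} \left(-21\right) = -4 - 7 = -11$)
$\frac{\left(-6\right) 6 Z{\left(-3,-3 \right)} 3}{k^{2}} = \frac{\left(-6\right) 6 \cdot \frac{1}{6} \left(-3\right) 3}{\left(-11\right)^{2}} = \frac{\left(-36\right) \left(- \frac{1}{2}\right) 3}{121} = 18 \cdot 3 \cdot \frac{1}{121} = 54 \cdot \frac{1}{121} = \frac{54}{121}$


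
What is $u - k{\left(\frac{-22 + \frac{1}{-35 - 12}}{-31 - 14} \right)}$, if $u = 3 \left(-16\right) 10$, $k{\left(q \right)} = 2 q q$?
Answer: $- \frac{1061378}{2209} \approx -480.48$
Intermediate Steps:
$k{\left(q \right)} = 2 q^{2}$
$u = -480$ ($u = \left(-48\right) 10 = -480$)
$u - k{\left(\frac{-22 + \frac{1}{-35 - 12}}{-31 - 14} \right)} = -480 - 2 \left(\frac{-22 + \frac{1}{-35 - 12}}{-31 - 14}\right)^{2} = -480 - 2 \left(\frac{-22 + \frac{1}{-47}}{-45}\right)^{2} = -480 - 2 \left(\left(-22 - \frac{1}{47}\right) \left(- \frac{1}{45}\right)\right)^{2} = -480 - 2 \left(\left(- \frac{1035}{47}\right) \left(- \frac{1}{45}\right)\right)^{2} = -480 - 2 \left(\frac{23}{47}\right)^{2} = -480 - 2 \cdot \frac{529}{2209} = -480 - \frac{1058}{2209} = - \frac{1061378}{2209}$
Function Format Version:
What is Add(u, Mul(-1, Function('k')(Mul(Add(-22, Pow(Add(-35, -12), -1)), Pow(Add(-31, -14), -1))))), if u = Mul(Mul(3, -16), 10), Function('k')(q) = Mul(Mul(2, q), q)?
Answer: Rational(-1061378, 2209) ≈ -480.48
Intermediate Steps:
Function('k')(q) = Mul(2, Pow(q, 2))
u = -480 (u = Mul(-48, 10) = -480)
Add(u, Mul(-1, Function('k')(Mul(Add(-22, Pow(Add(-35, -12), -1)), Pow(Add(-31, -14), -1))))) = Add(-480, Mul(-1, Mul(2, Pow(Mul(Add(-22, Pow(Add(-35, -12), -1)), Pow(Add(-31, -14), -1)), 2)))) = Add(-480, Mul(-1, Mul(2, Pow(Mul(Add(-22, Pow(-47, -1)), Pow(-45, -1)), 2)))) = Add(-480, Mul(-1, Mul(2, Pow(Mul(Add(-22, Rational(-1, 47)), Rational(-1, 45)), 2)))) = Add(-480, Mul(-1, Mul(2, Pow(Mul(Rational(-1035, 47), Rational(-1, 45)), 2)))) = Add(-480, Mul(-1, Mul(2, Pow(Rational(23, 47), 2)))) = Add(-480, Mul(-1, Mul(2, Rational(529, 2209)))) = Add(-480, Mul(-1, Rational(1058, 2209))) = Add(-480, Rational(-1058, 2209)) = Rational(-1061378, 2209)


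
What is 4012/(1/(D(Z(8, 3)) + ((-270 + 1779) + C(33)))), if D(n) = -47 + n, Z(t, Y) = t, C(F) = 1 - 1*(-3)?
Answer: 5913688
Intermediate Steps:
C(F) = 4 (C(F) = 1 + 3 = 4)
4012/(1/(D(Z(8, 3)) + ((-270 + 1779) + C(33)))) = 4012/(1/((-47 + 8) + ((-270 + 1779) + 4))) = 4012/(1/(-39 + (1509 + 4))) = 4012/(1/(-39 + 1513)) = 4012/(1/1474) = 4012*1474 = 5913688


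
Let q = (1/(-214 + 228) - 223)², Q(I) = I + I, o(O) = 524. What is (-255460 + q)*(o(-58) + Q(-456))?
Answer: 3911963343/49 ≈ 7.9836e+7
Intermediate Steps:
Q(I) = 2*I
q = 9740641/196 (q = (1/14 - 223)² = (-3121/14)² = 9740641/196 ≈ 49697.)
(-255460 + q)*(o(-58) + Q(-456)) = (-255460 + 9740641/196)*(524 + 2*(-456)) = -40329519*(524 - 912)/196 = -40329519/196*(-388) = 3911963343/49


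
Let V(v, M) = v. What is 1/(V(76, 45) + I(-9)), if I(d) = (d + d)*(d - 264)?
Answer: 1/4990 ≈ 0.00020040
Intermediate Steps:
I(d) = 2*d*(-264 + d) (I(d) = (2*d)*(-264 + d) = 2*d*(-264 + d))
1/(V(76, 45) + I(-9)) = 1/(76 + 2*(-9)*(-264 - 9)) = 1/(76 + 2*(-9)*(-273)) = 1/(76 + 4914) = 1/4990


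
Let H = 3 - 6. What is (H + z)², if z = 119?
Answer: 13456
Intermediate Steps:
H = -3
(H + z)² = (-3 + 119)² = 116² = 13456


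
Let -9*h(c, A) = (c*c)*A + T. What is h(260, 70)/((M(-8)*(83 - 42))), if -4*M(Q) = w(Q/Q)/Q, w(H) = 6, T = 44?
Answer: -25237568/369 ≈ -68395.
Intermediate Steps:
h(c, A) = -44/9 - A*c**2/9 (h(c, A) = -((c*c)*A + 44)/9 = -(c**2*A + 44)/9 = -(A*c**2 + 44)/9 = -(44 + A*c**2)/9 = -44/9 - A*c**2/9)
M(Q) = -3/(2*Q)
h(260, 70)/((M(-8)*(83 - 42))) = (-44/9 - 1/9*70*260**2)/(((-3/2/(-8))*(83 - 42))) = (-44/9 - 1/9*70*67600)/((-3/2*(-1/8)*41)) = (-44/9 - 4732000/9)/(((3/16)*41)) = -1577348/(3*123/16) = -1577348/3*16/123 = -25237568/369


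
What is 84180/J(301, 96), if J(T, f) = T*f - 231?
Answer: 5612/1911 ≈ 2.9367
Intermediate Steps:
J(T, f) = -231 + T*f
84180/J(301, 96) = 84180/(-231 + 301*96) = 84180/(-231 + 28896) = 84180/28665 = 84180*(1/28665) = 5612/1911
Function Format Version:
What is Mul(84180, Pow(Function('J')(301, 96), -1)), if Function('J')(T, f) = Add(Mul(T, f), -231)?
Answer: Rational(5612, 1911) ≈ 2.9367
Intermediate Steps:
Function('J')(T, f) = Add(-231, Mul(T, f))
Mul(84180, Pow(Function('J')(301, 96), -1)) = Mul(84180, Pow(Add(-231, Mul(301, 96)), -1)) = Mul(84180, Pow(Add(-231, 28896), -1)) = Mul(84180, Pow(28665, -1)) = Mul(84180, Rational(1, 28665)) = Rational(5612, 1911)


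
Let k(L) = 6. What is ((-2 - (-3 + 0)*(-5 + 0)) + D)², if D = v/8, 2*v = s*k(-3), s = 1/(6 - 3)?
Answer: 18225/64 ≈ 284.77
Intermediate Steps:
s = ⅓ (s = 1/3 = ⅓ ≈ 0.33333)
v = 1 (v = ((⅓)*6)/2 = (½)*2 = 1)
D = ⅛ (D = 1/8 = 1*(⅛) = ⅛ ≈ 0.12500)
((-2 - (-3 + 0)*(-5 + 0)) + D)² = ((-2 - (-3 + 0)*(-5 + 0)) + ⅛)² = ((-2 - (-3)*(-5)) + ⅛)² = ((-2 - 1*15) + ⅛)² = ((-2 - 15) + ⅛)² = (-17 + ⅛)² = (-135/8)² = 18225/64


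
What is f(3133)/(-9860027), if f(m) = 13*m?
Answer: -40729/9860027 ≈ -0.0041307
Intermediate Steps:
f(3133)/(-9860027) = (13*3133)/(-9860027) = 40729*(-1/9860027) = -40729/9860027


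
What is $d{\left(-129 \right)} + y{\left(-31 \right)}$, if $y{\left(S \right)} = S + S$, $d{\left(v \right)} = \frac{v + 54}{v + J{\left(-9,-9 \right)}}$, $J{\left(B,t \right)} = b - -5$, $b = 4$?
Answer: $- \frac{491}{8} \approx -61.375$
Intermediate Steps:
$J{\left(B,t \right)} = 9$ ($J{\left(B,t \right)} = 4 - -5 = 4 + 5 = 9$)
$d{\left(v \right)} = \frac{54 + v}{9 + v}$ ($d{\left(v \right)} = \frac{v + 54}{v + 9} = \frac{54 + v}{9 + v}$)
$y{\left(S \right)} = 2 S$
$d{\left(-129 \right)} + y{\left(-31 \right)} = \frac{54 - 129}{9 - 129} + 2 \left(-31\right) = \frac{1}{-120} \left(-75\right) - 62 = \left(- \frac{1}{120}\right) \left(-75\right) - 62 = \frac{5}{8} - 62 = - \frac{491}{8}$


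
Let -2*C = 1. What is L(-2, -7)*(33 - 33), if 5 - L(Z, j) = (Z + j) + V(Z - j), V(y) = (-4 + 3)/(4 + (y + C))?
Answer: 0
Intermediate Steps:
C = -½ (C = -½*1 = -½ ≈ -0.50000)
V(y) = -1/(7/2 + y) (V(y) = (-4 + 3)/(4 + (y - ½)) = -1/(4 + (-½ + y)) = -1/(7/2 + y))
L(Z, j) = 5 - Z - j + 2/(7 - 2*j + 2*Z) (L(Z, j) = 5 - ((Z + j) - 2/(7 + 2*(Z - j))) = 5 - ((Z + j) - 2/(7 + (-2*j + 2*Z))) = 5 - ((Z + j) - 2/(7 - 2*j + 2*Z)) = 5 - (Z + j - 2/(7 - 2*j + 2*Z)) = 5 + (-Z - j + 2/(7 - 2*j + 2*Z)) = 5 - Z - j + 2/(7 - 2*j + 2*Z))
L(-2, -7)*(33 - 33) = ((2 + (5 - 1*(-2) - 1*(-7))*(7 - 2*(-7) + 2*(-2)))/(7 - 2*(-7) + 2*(-2)))*(33 - 33) = ((2 + (5 + 2 + 7)*(7 + 14 - 4))/(7 + 14 - 4))*0 = ((2 + 14*17)/17)*0 = ((2 + 238)/17)*0 = ((1/17)*240)*0 = (240/17)*0 = 0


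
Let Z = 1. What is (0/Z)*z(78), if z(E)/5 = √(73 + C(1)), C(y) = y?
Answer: 0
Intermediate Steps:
z(E) = 5*√74 (z(E) = 5*√(73 + 1) = 5*√74)
(0/Z)*z(78) = (0/1)*(5*√74) = (0*1)*(5*√74) = 0*(5*√74) = 0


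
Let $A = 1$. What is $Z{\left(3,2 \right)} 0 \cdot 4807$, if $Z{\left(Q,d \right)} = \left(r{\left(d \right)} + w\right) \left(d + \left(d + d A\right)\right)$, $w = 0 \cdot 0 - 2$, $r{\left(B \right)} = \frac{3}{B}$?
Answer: $0$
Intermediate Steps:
$w = -2$ ($w = 0 - 2 = -2$)
$Z{\left(Q,d \right)} = 3 d \left(-2 + \frac{3}{d}\right)$ ($Z{\left(Q,d \right)} = \left(\frac{3}{d} - 2\right) \left(d + \left(d + d 1\right)\right) = \left(-2 + \frac{3}{d}\right) \left(d + \left(d + d\right)\right) = \left(-2 + \frac{3}{d}\right) \left(d + 2 d\right) = \left(-2 + \frac{3}{d}\right) 3 d = 3 d \left(-2 + \frac{3}{d}\right)$)
$Z{\left(3,2 \right)} 0 \cdot 4807 = \left(9 - 12\right) 0 \cdot 4807 = \left(-3\right) 0 \cdot 4807 = 0 \cdot 4807 = 0$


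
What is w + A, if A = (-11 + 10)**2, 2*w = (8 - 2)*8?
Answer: 25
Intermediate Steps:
w = 24 (w = ((8 - 2)*8)/2 = (6*8)/2 = (1/2)*48 = 24)
A = 1 (A = (-1)**2 = 1)
w + A = 24 + 1 = 25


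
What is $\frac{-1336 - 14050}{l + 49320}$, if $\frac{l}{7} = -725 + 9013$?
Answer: $- \frac{7693}{53668} \approx -0.14334$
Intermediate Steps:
$l = 58016$ ($l = 7 \left(-725 + 9013\right) = 7 \cdot 8288 = 58016$)
$\frac{-1336 - 14050}{l + 49320} = \frac{-1336 - 14050}{58016 + 49320} = - \frac{15386}{107336} = \left(-15386\right) \frac{1}{107336} = - \frac{7693}{53668}$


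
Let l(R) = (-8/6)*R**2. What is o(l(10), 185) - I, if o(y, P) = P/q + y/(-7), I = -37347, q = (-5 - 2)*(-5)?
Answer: 112114/3 ≈ 37371.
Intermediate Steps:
q = 35 (q = -7*(-5) = 35)
l(R) = -4*R**2/3 (l(R) = (-8*1/6)*R**2 = -4*R**2/3)
o(y, P) = -y/7 + P/35 (o(y, P) = P/35 + y/(-7) = P*(1/35) + y*(-1/7) = P/35 - y/7 = -y/7 + P/35)
o(l(10), 185) - I = (-(-4)*10**2/21 + (1/35)*185) - 1*(-37347) = (-(-4)*100/21 + 37/7) + 37347 = (-1/7*(-400/3) + 37/7) + 37347 = (400/21 + 37/7) + 37347 = 73/3 + 37347 = 112114/3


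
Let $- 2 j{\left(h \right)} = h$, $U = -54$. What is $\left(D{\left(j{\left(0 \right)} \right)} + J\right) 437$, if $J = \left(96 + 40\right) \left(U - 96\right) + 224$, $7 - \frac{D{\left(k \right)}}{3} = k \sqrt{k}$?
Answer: $-8807735$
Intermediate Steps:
$j{\left(h \right)} = - \frac{h}{2}$
$D{\left(k \right)} = 21 - 3 k^{\frac{3}{2}}$ ($D{\left(k \right)} = 21 - 3 k \sqrt{k} = 21 - 3 k^{\frac{3}{2}}$)
$J = -20176$ ($J = \left(96 + 40\right) \left(-54 - 96\right) + 224 = 136 \left(-150\right) + 224 = -20400 + 224 = -20176$)
$\left(D{\left(j{\left(0 \right)} \right)} + J\right) 437 = \left(\left(21 - 3 \left(\left(- \frac{1}{2}\right) 0\right)^{\frac{3}{2}}\right) - 20176\right) 437 = \left(\left(21 - 3 \cdot 0^{\frac{3}{2}}\right) - 20176\right) 437 = \left(\left(21 - 0\right) - 20176\right) 437 = \left(\left(21 + 0\right) - 20176\right) 437 = \left(21 - 20176\right) 437 = \left(-20155\right) 437 = -8807735$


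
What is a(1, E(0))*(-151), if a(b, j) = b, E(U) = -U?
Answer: -151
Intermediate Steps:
a(1, E(0))*(-151) = 1*(-151) = -151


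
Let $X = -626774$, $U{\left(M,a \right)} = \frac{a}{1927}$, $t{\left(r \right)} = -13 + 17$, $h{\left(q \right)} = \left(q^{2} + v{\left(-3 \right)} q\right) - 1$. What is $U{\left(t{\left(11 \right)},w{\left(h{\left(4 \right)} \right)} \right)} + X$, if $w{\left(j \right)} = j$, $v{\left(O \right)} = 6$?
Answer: $- \frac{1207793459}{1927} \approx -6.2677 \cdot 10^{5}$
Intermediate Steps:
$h{\left(q \right)} = -1 + q^{2} + 6 q$ ($h{\left(q \right)} = \left(q^{2} + 6 q\right) - 1 = -1 + q^{2} + 6 q$)
$t{\left(r \right)} = 4$
$U{\left(M,a \right)} = \frac{a}{1927}$ ($U{\left(M,a \right)} = a \frac{1}{1927} = \frac{a}{1927}$)
$U{\left(t{\left(11 \right)},w{\left(h{\left(4 \right)} \right)} \right)} + X = \frac{-1 + 4^{2} + 6 \cdot 4}{1927} - 626774 = \frac{-1 + 16 + 24}{1927} - 626774 = \frac{1}{1927} \cdot 39 - 626774 = \frac{39}{1927} - 626774 = - \frac{1207793459}{1927}$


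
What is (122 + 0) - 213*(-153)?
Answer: 32711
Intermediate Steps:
(122 + 0) - 213*(-153) = 122 + 32589 = 32711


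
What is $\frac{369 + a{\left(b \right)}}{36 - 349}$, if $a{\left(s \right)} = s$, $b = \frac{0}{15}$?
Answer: $- \frac{369}{313} \approx -1.1789$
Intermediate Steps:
$b = 0$ ($b = 0 \cdot \frac{1}{15} = 0$)
$\frac{369 + a{\left(b \right)}}{36 - 349} = \frac{369 + 0}{36 - 349} = \frac{369}{-313} = 369 \left(- \frac{1}{313}\right) = - \frac{369}{313}$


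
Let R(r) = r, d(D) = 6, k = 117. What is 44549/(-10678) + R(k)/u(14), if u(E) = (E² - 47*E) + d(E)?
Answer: -189155/42712 ≈ -4.4286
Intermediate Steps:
u(E) = 6 + E² - 47*E (u(E) = (E² - 47*E) + 6 = 6 + E² - 47*E)
44549/(-10678) + R(k)/u(14) = 44549/(-10678) + 117/(6 + 14² - 47*14) = 44549*(-1/10678) + 117/(6 + 196 - 658) = -44549/10678 + 117/(-456) = -44549/10678 + 117*(-1/456) = -44549/10678 - 39/152 = -189155/42712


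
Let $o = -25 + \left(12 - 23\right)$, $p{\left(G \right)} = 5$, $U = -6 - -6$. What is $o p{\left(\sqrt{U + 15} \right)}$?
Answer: $-180$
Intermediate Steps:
$U = 0$ ($U = -6 + 6 = 0$)
$o = -36$ ($o = -25 - 11 = -36$)
$o p{\left(\sqrt{U + 15} \right)} = \left(-36\right) 5 = -180$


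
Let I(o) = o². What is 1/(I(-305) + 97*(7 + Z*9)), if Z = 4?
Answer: 1/97196 ≈ 1.0288e-5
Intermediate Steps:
1/(I(-305) + 97*(7 + Z*9)) = 1/((-305)² + 97*(7 + 4*9)) = 1/(93025 + 97*(7 + 36)) = 1/(93025 + 97*43) = 1/(93025 + 4171) = 1/97196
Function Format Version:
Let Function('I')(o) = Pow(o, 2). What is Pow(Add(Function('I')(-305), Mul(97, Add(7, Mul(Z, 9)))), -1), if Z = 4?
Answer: Rational(1, 97196) ≈ 1.0288e-5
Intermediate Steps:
Pow(Add(Function('I')(-305), Mul(97, Add(7, Mul(Z, 9)))), -1) = Pow(Add(Pow(-305, 2), Mul(97, Add(7, Mul(4, 9)))), -1) = Pow(Add(93025, Mul(97, Add(7, 36))), -1) = Pow(Add(93025, Mul(97, 43)), -1) = Pow(Add(93025, 4171), -1) = Pow(97196, -1) = Rational(1, 97196)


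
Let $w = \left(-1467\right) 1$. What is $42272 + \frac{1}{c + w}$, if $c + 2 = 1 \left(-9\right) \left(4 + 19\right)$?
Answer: $\frac{70847871}{1676} \approx 42272.0$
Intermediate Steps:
$w = -1467$
$c = -209$ ($c = -2 + 1 \left(-9\right) \left(4 + 19\right) = -2 - 207 = -209$)
$42272 + \frac{1}{c + w} = 42272 + \frac{1}{-209 - 1467} = 42272 + \frac{1}{-1676} = 42272 - \frac{1}{1676} = \frac{70847871}{1676}$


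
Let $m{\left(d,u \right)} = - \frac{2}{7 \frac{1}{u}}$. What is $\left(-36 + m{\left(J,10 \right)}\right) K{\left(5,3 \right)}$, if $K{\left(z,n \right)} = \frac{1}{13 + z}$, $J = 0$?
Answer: $- \frac{136}{63} \approx -2.1587$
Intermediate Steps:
$m{\left(d,u \right)} = - \frac{2 u}{7}$ ($m{\left(d,u \right)} = - 2 \frac{u}{7} = - \frac{2 u}{7}$)
$\left(-36 + m{\left(J,10 \right)}\right) K{\left(5,3 \right)} = \frac{-36 - \frac{20}{7}}{13 + 5} = \frac{-36 - \frac{20}{7}}{18} = \left(- \frac{272}{7}\right) \frac{1}{18} = - \frac{136}{63}$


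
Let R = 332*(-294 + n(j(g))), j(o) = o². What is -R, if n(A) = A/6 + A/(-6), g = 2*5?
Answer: 97608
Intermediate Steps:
g = 10
n(A) = 0 (n(A) = A*(⅙) + A*(-⅙) = A/6 - A/6 = 0)
R = -97608 (R = 332*(-294 + 0) = 332*(-294) = -97608)
-R = -1*(-97608) = 97608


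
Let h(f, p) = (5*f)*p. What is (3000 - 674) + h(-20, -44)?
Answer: 6726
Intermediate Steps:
h(f, p) = 5*f*p
(3000 - 674) + h(-20, -44) = (3000 - 674) + 5*(-20)*(-44) = 2326 + 4400 = 6726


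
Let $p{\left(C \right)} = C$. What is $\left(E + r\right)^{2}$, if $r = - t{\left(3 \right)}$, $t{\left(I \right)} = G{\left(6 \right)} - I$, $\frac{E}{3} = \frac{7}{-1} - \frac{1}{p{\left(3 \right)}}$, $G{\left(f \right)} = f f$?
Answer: $3025$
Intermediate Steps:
$G{\left(f \right)} = f^{2}$
$E = -22$ ($E = 3 \left(\frac{7}{-1} - \frac{1}{3}\right) = 3 \left(7 \left(-1\right) - \frac{1}{3}\right) = 3 \left(-7 - \frac{1}{3}\right) = 3 \left(- \frac{22}{3}\right) = -22$)
$t{\left(I \right)} = 36 - I$ ($t{\left(I \right)} = 6^{2} - I = 36 - I$)
$r = -33$ ($r = - (36 - 3) = \left(-1\right) 33 = -33$)
$\left(E + r\right)^{2} = \left(-22 - 33\right)^{2} = \left(-55\right)^{2} = 3025$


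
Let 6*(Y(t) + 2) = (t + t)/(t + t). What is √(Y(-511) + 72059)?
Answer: √2594058/6 ≈ 268.43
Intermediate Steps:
Y(t) = -11/6 (Y(t) = -2 + ((t + t)/(t + t))/6 = -2 + ((2*t)/((2*t)))/6 = -2 + ((2*t)*(1/(2*t)))/6 = -2 + (⅙)*1 = -2 + ⅙ = -11/6)
√(Y(-511) + 72059) = √(-11/6 + 72059) = √(432343/6) = √2594058/6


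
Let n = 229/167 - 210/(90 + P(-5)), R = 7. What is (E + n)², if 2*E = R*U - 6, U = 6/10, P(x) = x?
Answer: 3221811121/805992100 ≈ 3.9973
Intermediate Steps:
U = ⅗ (U = 6*(⅒) = ⅗ ≈ 0.60000)
E = -9/10 (E = (7*(⅗) - 6)/2 = (21/5 - 6)/2 = (½)*(-9/5) = -9/10 ≈ -0.90000)
n = -3121/2839 (n = 229/167 - 210/(90 - 5) = 229*(1/167) - 210/85 = 229/167 - 210*1/85 = 229/167 - 42/17 = -3121/2839 ≈ -1.0993)
(E + n)² = (-9/10 - 3121/2839)² = (-56761/28390)² = 3221811121/805992100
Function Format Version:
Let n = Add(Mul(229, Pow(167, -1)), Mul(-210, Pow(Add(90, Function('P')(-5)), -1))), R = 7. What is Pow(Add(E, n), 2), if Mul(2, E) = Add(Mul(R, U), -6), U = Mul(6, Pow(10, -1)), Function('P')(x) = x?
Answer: Rational(3221811121, 805992100) ≈ 3.9973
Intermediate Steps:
U = Rational(3, 5) (U = Mul(6, Rational(1, 10)) = Rational(3, 5) ≈ 0.60000)
E = Rational(-9, 10) (E = Mul(Rational(1, 2), Add(Mul(7, Rational(3, 5)), -6)) = Mul(Rational(1, 2), Add(Rational(21, 5), -6)) = Mul(Rational(1, 2), Rational(-9, 5)) = Rational(-9, 10) ≈ -0.90000)
n = Rational(-3121, 2839) (n = Add(Mul(229, Pow(167, -1)), Mul(-210, Pow(Add(90, -5), -1))) = Add(Mul(229, Rational(1, 167)), Mul(-210, Pow(85, -1))) = Add(Rational(229, 167), Mul(-210, Rational(1, 85))) = Add(Rational(229, 167), Rational(-42, 17)) = Rational(-3121, 2839) ≈ -1.0993)
Pow(Add(E, n), 2) = Pow(Add(Rational(-9, 10), Rational(-3121, 2839)), 2) = Pow(Rational(-56761, 28390), 2) = Rational(3221811121, 805992100)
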